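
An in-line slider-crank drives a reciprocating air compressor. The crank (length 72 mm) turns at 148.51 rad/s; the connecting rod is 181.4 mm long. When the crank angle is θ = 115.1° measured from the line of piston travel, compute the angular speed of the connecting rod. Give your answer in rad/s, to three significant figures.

ω = 148.5 rad/s
The rod makes angle φ with the slider axis where L sinφ = r sinθ; differentiating, L cosφ·φ̇ = r ω cosθ.
L cosφ = √(L² − r² sin²θ) = 0.16928 m.
|ω_rod| = r ω |cosθ| / √(L² − r² sin²θ) = 0.072·148.5·0.42420/0.16928 = 26.795 rad/s.

26.8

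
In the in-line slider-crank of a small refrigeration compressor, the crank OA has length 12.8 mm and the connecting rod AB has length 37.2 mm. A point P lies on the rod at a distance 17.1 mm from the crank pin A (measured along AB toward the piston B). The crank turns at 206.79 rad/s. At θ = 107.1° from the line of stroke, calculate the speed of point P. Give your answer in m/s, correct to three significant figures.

2.44

ω = 206.8 rad/s.  Crank-pin speed |V_A| = rω = 2.6469 m/s, perpendicular to OA.
Rod angle: sinφ = −(r/L) sinθ ⇒ φ = -19.201°; ω_rod = −rω cosθ/√(L²−r²sin²θ) = +22.154 rad/s.
V_P = V_A + ω_rod × AP, with AP = 0.0171 m along the rod.
Components: V_Px = −rω sinθ − a·ω_rod·sinφ = -2.4053 m/s;  V_Py = rω cosθ + a·ω_rod·cosφ = -0.42053 m/s.
|V_P| = √(V_Px² + V_Py²) = 2.4418 m/s.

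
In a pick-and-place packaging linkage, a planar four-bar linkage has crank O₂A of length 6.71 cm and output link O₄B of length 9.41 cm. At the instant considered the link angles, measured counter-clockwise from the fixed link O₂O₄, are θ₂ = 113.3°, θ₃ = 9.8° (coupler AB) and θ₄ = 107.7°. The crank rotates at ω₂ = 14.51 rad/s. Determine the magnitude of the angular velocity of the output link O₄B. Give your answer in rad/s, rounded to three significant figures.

10.2

ω₂ = 14.51 rad/s
Differentiating the loop-closure r₂e^{iθ₂}+r₃e^{iθ₃}=r₁+r₄e^{iθ₄} gives r₂ω₂e^{iθ₂}+r₃ω₃e^{iθ₃}=r₄ω₄e^{iθ₄}.
Eliminating the other unknown: ω₄ = r₂ω₂ sin(θ₂−θ₃) / [r₄ sin(θ₄−θ₃)].
Numerator sine = +0.97237; denominator sine = +0.99051.
Result = 0.0671·14.51·(+0.97237) / (0.0941·(+0.99051)) = +10.157 rad/s; magnitude 10.157 rad/s.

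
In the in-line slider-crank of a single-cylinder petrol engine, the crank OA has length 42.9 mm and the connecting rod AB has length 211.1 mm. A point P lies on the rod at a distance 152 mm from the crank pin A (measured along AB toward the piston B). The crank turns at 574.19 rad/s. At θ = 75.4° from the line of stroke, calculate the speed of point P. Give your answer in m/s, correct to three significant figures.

ω = 574.2 rad/s.  Crank-pin speed |V_A| = rω = 24.633 m/s, perpendicular to OA.
Rod angle: sinφ = −(r/L) sinθ ⇒ φ = -11.342°; ω_rod = −rω cosθ/√(L²−r²sin²θ) = -29.999 rad/s.
V_P = V_A + ω_rod × AP, with AP = 0.152 m along the rod.
Components: V_Px = −rω sinθ − a·ω_rod·sinφ = -24.734 m/s;  V_Py = rω cosθ + a·ω_rod·cosφ = +1.7383 m/s.
|V_P| = √(V_Px² + V_Py²) = 24.795 m/s.

24.8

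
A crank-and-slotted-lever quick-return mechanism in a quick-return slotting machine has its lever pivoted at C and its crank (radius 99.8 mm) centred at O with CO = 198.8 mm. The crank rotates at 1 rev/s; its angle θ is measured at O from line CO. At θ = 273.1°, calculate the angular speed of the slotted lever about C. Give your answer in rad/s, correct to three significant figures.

ω = 6.283 rad/s (from 1 rev/s).
Crank pin A relative to C: A = (d + r cosθ, r sinθ); lever angle φ = atan2(r sinθ, d + r cosθ).
Differentiating tanφ: φ̇ = rω(d cosθ + r)/(d² + r² + 2dr cosθ).
d² + r² + 2dr cosθ = |CA|² = 0.0516274 m²;  d cosθ + r = +0.11055 m.
|ω_lever| = |0.0998·6.283·+0.11055| / 0.0516274 = 1.3427 rad/s.

1.34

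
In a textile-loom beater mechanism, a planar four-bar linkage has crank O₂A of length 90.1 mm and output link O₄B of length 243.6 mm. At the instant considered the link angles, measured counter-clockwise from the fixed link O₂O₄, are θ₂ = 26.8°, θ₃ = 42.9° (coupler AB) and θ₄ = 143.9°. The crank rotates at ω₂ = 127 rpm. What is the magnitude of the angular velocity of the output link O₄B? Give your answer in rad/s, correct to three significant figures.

ω₂ = 13.3 rad/s (from 127 rpm).
Differentiating the loop-closure r₂e^{iθ₂}+r₃e^{iθ₃}=r₁+r₄e^{iθ₄} gives r₂ω₂e^{iθ₂}+r₃ω₃e^{iθ₃}=r₄ω₄e^{iθ₄}.
Eliminating the other unknown: ω₄ = r₂ω₂ sin(θ₂−θ₃) / [r₄ sin(θ₄−θ₃)].
Numerator sine = -0.27731; denominator sine = +0.98163.
Result = 0.0901·13.3·(-0.27731) / (0.2436·(+0.98163)) = -1.3897 rad/s; magnitude 1.3897 rad/s.

1.39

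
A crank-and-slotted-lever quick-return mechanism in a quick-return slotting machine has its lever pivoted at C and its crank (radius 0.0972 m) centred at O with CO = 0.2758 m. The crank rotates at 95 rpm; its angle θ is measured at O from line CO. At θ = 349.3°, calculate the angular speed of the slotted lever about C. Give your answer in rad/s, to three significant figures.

2.58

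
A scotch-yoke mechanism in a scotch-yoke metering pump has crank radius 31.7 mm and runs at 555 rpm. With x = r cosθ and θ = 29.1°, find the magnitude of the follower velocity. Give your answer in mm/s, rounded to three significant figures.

896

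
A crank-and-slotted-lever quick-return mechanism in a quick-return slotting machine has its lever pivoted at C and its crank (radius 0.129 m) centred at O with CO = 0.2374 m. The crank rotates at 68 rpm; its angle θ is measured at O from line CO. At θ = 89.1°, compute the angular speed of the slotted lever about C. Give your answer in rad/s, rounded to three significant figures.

ω = 7.121 rad/s (from 68 rpm).
Crank pin A relative to C: A = (d + r cosθ, r sinθ); lever angle φ = atan2(r sinθ, d + r cosθ).
Differentiating tanφ: φ̇ = rω(d cosθ + r)/(d² + r² + 2dr cosθ).
d² + r² + 2dr cosθ = |CA|² = 0.0739618 m²;  d cosθ + r = +0.13273 m.
|ω_lever| = |0.129·7.121·+0.13273| / 0.0739618 = 1.6485 rad/s.

1.65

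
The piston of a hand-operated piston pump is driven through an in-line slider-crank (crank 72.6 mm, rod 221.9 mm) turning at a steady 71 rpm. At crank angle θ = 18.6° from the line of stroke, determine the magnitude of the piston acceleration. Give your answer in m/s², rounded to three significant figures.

4.87

ω = 2π·71/60 = 7.435 rad/s
x(θ) = r cosθ + √(L² − r² sin²θ); with ω constant, a = ω²·d²x/dθ².
d²x/dθ² = −r cosθ − r²(cos2θ)/√u − r⁴ sin²2θ/(4u^{3/2}),  u = L² − r² sin²θ = 0.0487034 m².
Substituting r = 0.0726 m, L = 0.2219 m, θ = 18.6°: d²x/dθ² = -0.088068 m.
a = ω²·d²x/dθ² = (7.435)²·(-0.088068) = -4.8685 m/s²;  |a| = 4.8685 m/s².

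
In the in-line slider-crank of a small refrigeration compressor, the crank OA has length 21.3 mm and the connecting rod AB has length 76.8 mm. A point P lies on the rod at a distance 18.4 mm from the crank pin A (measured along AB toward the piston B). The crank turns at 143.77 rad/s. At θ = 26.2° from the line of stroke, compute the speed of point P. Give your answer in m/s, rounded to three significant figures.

2.53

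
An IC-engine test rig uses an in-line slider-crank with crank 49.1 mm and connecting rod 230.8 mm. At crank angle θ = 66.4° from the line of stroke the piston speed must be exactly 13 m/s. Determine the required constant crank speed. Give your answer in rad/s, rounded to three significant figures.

For an in-line slider-crank, |v_piston| = rω|sinθ|·[1 + r cosθ/√(L² − r² sin²θ)].
With r = 0.0491 m, L = 0.2308 m, θ = 66.4°: the bracketed kinematic factor |dx/dθ| = 0.0489 m.
ω = v/|dx/dθ| = 13/0.0489 = 265.85 rad/s.

266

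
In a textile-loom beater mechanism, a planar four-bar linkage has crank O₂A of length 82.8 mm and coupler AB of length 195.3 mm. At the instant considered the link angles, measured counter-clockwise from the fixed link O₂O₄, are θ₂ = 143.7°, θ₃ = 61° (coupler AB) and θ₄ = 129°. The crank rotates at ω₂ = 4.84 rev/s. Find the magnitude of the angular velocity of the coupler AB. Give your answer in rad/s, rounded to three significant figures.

ω₂ = 30.41 rad/s (from 4.84 rev/s).
Differentiating the loop-closure r₂e^{iθ₂}+r₃e^{iθ₃}=r₁+r₄e^{iθ₄} gives r₂ω₂e^{iθ₂}+r₃ω₃e^{iθ₃}=r₄ω₄e^{iθ₄}.
Eliminating the other unknown: ω₃ = r₂ω₂ sin(θ₄−θ₂) / [r₃ sin(θ₃−θ₄)].
Numerator sine = -0.25376; denominator sine = -0.92718.
Result = 0.0828·30.41·(-0.25376) / (0.1953·(-0.92718)) = +3.5286 rad/s; magnitude 3.5286 rad/s.

3.53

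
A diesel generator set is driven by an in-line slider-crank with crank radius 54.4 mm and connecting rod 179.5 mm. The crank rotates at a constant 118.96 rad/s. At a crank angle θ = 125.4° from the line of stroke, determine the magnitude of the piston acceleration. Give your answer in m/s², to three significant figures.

ω = 119 rad/s
x(θ) = r cosθ + √(L² − r² sin²θ); with ω constant, a = ω²·d²x/dθ².
d²x/dθ² = −r cosθ − r²(cos2θ)/√u − r⁴ sin²2θ/(4u^{3/2}),  u = L² − r² sin²θ = 0.030254 m².
Substituting r = 0.0544 m, L = 0.1795 m, θ = 125.4°: d²x/dθ² = +0.036737 m.
a = ω²·d²x/dθ² = (119)²·(+0.036737) = +519.89 m/s²;  |a| = 519.89 m/s².

520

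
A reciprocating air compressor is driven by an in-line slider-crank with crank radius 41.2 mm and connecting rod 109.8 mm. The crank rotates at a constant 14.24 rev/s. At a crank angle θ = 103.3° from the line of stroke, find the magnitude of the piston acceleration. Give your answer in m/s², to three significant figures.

194

ω = 2π·14.2 = 89.47 rad/s
x(θ) = r cosθ + √(L² − r² sin²θ); with ω constant, a = ω²·d²x/dθ².
d²x/dθ² = −r cosθ − r²(cos2θ)/√u − r⁴ sin²2θ/(4u^{3/2}),  u = L² − r² sin²θ = 0.0104484 m².
Substituting r = 0.0412 m, L = 0.1098 m, θ = 103.3°: d²x/dθ² = +0.024191 m.
a = ω²·d²x/dθ² = (89.47)²·(+0.024191) = +193.66 m/s²;  |a| = 193.66 m/s².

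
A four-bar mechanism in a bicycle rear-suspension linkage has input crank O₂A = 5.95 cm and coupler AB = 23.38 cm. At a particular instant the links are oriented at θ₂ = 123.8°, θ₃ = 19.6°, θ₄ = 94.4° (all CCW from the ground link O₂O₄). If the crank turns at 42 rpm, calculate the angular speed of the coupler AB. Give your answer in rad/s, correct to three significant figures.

0.569

ω₂ = 4.398 rad/s (from 42 rpm).
Differentiating the loop-closure r₂e^{iθ₂}+r₃e^{iθ₃}=r₁+r₄e^{iθ₄} gives r₂ω₂e^{iθ₂}+r₃ω₃e^{iθ₃}=r₄ω₄e^{iθ₄}.
Eliminating the other unknown: ω₃ = r₂ω₂ sin(θ₄−θ₂) / [r₃ sin(θ₃−θ₄)].
Numerator sine = -0.49090; denominator sine = -0.96502.
Result = 0.0595·4.398·(-0.49090) / (0.2338·(-0.96502)) = +0.56939 rad/s; magnitude 0.56939 rad/s.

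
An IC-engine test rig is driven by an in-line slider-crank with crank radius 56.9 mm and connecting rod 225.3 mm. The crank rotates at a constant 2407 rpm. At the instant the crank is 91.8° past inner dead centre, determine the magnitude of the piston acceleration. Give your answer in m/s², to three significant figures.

ω = 2π·2407/60 = 252.1 rad/s
x(θ) = r cosθ + √(L² − r² sin²θ); with ω constant, a = ω²·d²x/dθ².
d²x/dθ² = −r cosθ − r²(cos2θ)/√u − r⁴ sin²2θ/(4u^{3/2}),  u = L² − r² sin²θ = 0.0475257 m².
Substituting r = 0.0569 m, L = 0.2253 m, θ = 91.8°: d²x/dθ² = +0.016608 m.
a = ω²·d²x/dθ² = (252.1)²·(+0.016608) = +1055.2 m/s²;  |a| = 1055.2 m/s².

1060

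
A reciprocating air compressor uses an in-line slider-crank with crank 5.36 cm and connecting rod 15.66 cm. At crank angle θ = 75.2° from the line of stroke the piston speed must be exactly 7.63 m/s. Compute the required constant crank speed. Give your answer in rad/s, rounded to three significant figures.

For an in-line slider-crank, |v_piston| = rω|sinθ|·[1 + r cosθ/√(L² − r² sin²θ)].
With r = 0.0536 m, L = 0.1566 m, θ = 75.2°: the bracketed kinematic factor |dx/dθ| = 0.056623 m.
ω = v/|dx/dθ| = 7.63/0.056623 = 134.75 rad/s.

135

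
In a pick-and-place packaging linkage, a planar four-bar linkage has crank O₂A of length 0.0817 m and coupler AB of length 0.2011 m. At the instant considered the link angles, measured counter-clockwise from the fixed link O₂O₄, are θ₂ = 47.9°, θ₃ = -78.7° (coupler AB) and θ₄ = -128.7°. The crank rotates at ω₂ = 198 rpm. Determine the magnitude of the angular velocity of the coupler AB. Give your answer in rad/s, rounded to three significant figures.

0.652

ω₂ = 20.73 rad/s (from 198 rpm).
Differentiating the loop-closure r₂e^{iθ₂}+r₃e^{iθ₃}=r₁+r₄e^{iθ₄} gives r₂ω₂e^{iθ₂}+r₃ω₃e^{iθ₃}=r₄ω₄e^{iθ₄}.
Eliminating the other unknown: ω₃ = r₂ω₂ sin(θ₄−θ₂) / [r₃ sin(θ₃−θ₄)].
Numerator sine = -0.05931; denominator sine = +0.76604.
Result = 0.0817·20.73·(-0.05931) / (0.2011·(+0.76604)) = -0.65216 rad/s; magnitude 0.65216 rad/s.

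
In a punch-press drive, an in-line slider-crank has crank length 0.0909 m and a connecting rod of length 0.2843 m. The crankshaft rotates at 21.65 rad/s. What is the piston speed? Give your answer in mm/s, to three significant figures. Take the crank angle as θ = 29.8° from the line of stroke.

ω = 21.65 rad/s
For an in-line slider-crank, x = r cosθ + √(L² − r² sin²θ), so v = −rω sinθ·[1 + r cosθ/√(L² − r² sin²θ)].
With r = 0.0909 m, L = 0.2843 m, θ = 29.8°: √(L² − r² sin²θ) = 0.28069 m.
v = −0.0909·21.65·0.49697·[1 + 0.0909·0.86777/0.28069] = -1.2529 m/s.
|v| = 1.2529 m/s = 1252.9 mm/s.

1250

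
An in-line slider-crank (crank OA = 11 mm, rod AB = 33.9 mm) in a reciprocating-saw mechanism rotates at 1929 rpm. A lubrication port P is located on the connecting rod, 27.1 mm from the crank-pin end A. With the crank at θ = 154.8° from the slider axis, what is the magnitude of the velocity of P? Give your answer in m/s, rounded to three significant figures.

ω = 202 rad/s.  Crank-pin speed |V_A| = rω = 2.222 m/s, perpendicular to OA.
Rod angle: sinφ = −(r/L) sinθ ⇒ φ = -7.941°; ω_rod = −rω cosθ/√(L²−r²sin²θ) = +59.883 rad/s.
V_P = V_A + ω_rod × AP, with AP = 0.0271 m along the rod.
Components: V_Px = −rω sinθ − a·ω_rod·sinφ = -0.72189 m/s;  V_Py = rω cosθ + a·ω_rod·cosφ = -0.4033 m/s.
|V_P| = √(V_Px² + V_Py²) = 0.82691 m/s.

0.827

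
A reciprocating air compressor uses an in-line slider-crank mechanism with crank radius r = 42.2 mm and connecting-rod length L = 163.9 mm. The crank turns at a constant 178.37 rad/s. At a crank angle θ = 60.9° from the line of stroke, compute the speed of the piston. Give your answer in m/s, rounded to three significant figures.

ω = 178.4 rad/s
For an in-line slider-crank, x = r cosθ + √(L² − r² sin²θ), so v = −rω sinθ·[1 + r cosθ/√(L² − r² sin²θ)].
With r = 0.0422 m, L = 0.1639 m, θ = 60.9°: √(L² − r² sin²θ) = 0.1597 m.
v = −0.0422·178.4·0.87377·[1 + 0.0422·0.48634/0.1597] = -7.4223 m/s.
|v| = 7.4223 m/s.

7.42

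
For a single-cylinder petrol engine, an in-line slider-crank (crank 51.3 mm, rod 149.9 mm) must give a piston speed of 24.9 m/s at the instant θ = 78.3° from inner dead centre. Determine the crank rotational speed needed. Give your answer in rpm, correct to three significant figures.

For an in-line slider-crank, |v_piston| = rω|sinθ|·[1 + r cosθ/√(L² − r² sin²θ)].
With r = 0.0513 m, L = 0.1499 m, θ = 78.3°: the bracketed kinematic factor |dx/dθ| = 0.053934 m.
ω = v/|dx/dθ| = 24.9/0.053934 = 461.67 rad/s.
N = 60ω/(2π) = 4408.6 rpm.

4410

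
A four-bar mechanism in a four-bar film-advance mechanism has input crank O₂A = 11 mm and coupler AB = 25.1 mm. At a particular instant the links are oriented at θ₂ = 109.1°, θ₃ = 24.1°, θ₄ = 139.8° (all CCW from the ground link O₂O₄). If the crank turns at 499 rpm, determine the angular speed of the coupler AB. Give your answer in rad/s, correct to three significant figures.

ω₂ = 52.26 rad/s (from 499 rpm).
Differentiating the loop-closure r₂e^{iθ₂}+r₃e^{iθ₃}=r₁+r₄e^{iθ₄} gives r₂ω₂e^{iθ₂}+r₃ω₃e^{iθ₃}=r₄ω₄e^{iθ₄}.
Eliminating the other unknown: ω₃ = r₂ω₂ sin(θ₄−θ₂) / [r₃ sin(θ₃−θ₄)].
Numerator sine = +0.51054; denominator sine = -0.90108.
Result = 0.011·52.26·(+0.51054) / (0.0251·(-0.90108)) = -12.975 rad/s; magnitude 12.975 rad/s.

13.0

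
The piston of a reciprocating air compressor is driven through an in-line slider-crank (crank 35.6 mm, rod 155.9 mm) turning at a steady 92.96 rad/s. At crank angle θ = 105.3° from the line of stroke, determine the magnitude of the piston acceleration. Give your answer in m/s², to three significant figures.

143

ω = 92.96 rad/s
x(θ) = r cosθ + √(L² − r² sin²θ); with ω constant, a = ω²·d²x/dθ².
d²x/dθ² = −r cosθ − r²(cos2θ)/√u − r⁴ sin²2θ/(4u^{3/2}),  u = L² − r² sin²θ = 0.0231257 m².
Substituting r = 0.0356 m, L = 0.1559 m, θ = 105.3°: d²x/dθ² = +0.016538 m.
a = ω²·d²x/dθ² = (92.96)²·(+0.016538) = +142.91 m/s²;  |a| = 142.91 m/s².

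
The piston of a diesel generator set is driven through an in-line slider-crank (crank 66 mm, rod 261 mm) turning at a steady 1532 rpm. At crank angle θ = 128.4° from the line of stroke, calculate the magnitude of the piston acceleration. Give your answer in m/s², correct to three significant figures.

1150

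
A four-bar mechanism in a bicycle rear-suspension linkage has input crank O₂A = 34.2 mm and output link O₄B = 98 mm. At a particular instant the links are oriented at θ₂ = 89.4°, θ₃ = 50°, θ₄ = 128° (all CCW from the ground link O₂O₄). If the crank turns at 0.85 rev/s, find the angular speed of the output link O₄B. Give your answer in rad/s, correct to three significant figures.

1.21

ω₂ = 5.341 rad/s (from 0.85 rev/s).
Differentiating the loop-closure r₂e^{iθ₂}+r₃e^{iθ₃}=r₁+r₄e^{iθ₄} gives r₂ω₂e^{iθ₂}+r₃ω₃e^{iθ₃}=r₄ω₄e^{iθ₄}.
Eliminating the other unknown: ω₄ = r₂ω₂ sin(θ₂−θ₃) / [r₄ sin(θ₄−θ₃)].
Numerator sine = +0.63473; denominator sine = +0.97815.
Result = 0.0342·5.341·(+0.63473) / (0.098·(+0.97815)) = +1.2094 rad/s; magnitude 1.2094 rad/s.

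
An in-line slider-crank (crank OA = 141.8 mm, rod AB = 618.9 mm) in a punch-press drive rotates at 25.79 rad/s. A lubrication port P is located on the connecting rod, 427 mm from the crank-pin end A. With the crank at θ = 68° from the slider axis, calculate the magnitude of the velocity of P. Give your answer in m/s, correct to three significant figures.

3.62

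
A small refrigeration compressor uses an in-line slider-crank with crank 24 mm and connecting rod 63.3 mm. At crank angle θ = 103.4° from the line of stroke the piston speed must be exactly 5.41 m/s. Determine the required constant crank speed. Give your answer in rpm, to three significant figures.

2440

For an in-line slider-crank, |v_piston| = rω|sinθ|·[1 + r cosθ/√(L² − r² sin²θ)].
With r = 0.024 m, L = 0.0633 m, θ = 103.4°: the bracketed kinematic factor |dx/dθ| = 0.02114 m.
ω = v/|dx/dθ| = 5.41/0.02114 = 255.92 rad/s.
N = 60ω/(2π) = 2443.8 rpm.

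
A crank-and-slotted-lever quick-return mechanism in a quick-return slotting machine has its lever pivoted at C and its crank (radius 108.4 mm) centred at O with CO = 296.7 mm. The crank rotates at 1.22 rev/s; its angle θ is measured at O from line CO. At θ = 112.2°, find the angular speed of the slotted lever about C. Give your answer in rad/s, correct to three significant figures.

0.0408

ω = 7.665 rad/s (from 1.22 rev/s).
Crank pin A relative to C: A = (d + r cosθ, r sinθ); lever angle φ = atan2(r sinθ, d + r cosθ).
Differentiating tanφ: φ̇ = rω(d cosθ + r)/(d² + r² + 2dr cosθ).
d² + r² + 2dr cosθ = |CA|² = 0.075477 m²;  d cosθ + r = -0.0037054 m.
|ω_lever| = |0.1084·7.665·-0.0037054| / 0.075477 = 0.040793 rad/s.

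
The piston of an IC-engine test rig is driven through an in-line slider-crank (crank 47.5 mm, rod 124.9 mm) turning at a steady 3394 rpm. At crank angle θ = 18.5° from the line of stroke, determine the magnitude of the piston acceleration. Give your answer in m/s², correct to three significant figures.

7560

ω = 2π·3394/60 = 355.4 rad/s
x(θ) = r cosθ + √(L² − r² sin²θ); with ω constant, a = ω²·d²x/dθ².
d²x/dθ² = −r cosθ − r²(cos2θ)/√u − r⁴ sin²2θ/(4u^{3/2}),  u = L² − r² sin²θ = 0.0153728 m².
Substituting r = 0.0475 m, L = 0.1249 m, θ = 18.5°: d²x/dθ² = -0.05982 m.
a = ω²·d²x/dθ² = (355.4)²·(-0.05982) = -7556.7 m/s²;  |a| = 7556.7 m/s².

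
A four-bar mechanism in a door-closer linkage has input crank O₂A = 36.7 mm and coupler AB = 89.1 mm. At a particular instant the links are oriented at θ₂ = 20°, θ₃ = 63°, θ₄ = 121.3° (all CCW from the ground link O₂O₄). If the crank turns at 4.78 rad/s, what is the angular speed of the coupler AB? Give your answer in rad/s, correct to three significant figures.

ω₂ = 4.78 rad/s
Differentiating the loop-closure r₂e^{iθ₂}+r₃e^{iθ₃}=r₁+r₄e^{iθ₄} gives r₂ω₂e^{iθ₂}+r₃ω₃e^{iθ₃}=r₄ω₄e^{iθ₄}.
Eliminating the other unknown: ω₃ = r₂ω₂ sin(θ₄−θ₂) / [r₃ sin(θ₃−θ₄)].
Numerator sine = +0.98061; denominator sine = -0.85081.
Result = 0.0367·4.78·(+0.98061) / (0.0891·(-0.85081)) = -2.2692 rad/s; magnitude 2.2692 rad/s.

2.27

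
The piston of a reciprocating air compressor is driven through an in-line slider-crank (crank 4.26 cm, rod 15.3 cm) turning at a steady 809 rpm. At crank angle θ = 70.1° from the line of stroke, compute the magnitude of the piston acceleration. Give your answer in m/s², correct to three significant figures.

ω = 2π·809/60 = 84.72 rad/s
x(θ) = r cosθ + √(L² − r² sin²θ); with ω constant, a = ω²·d²x/dθ².
d²x/dθ² = −r cosθ − r²(cos2θ)/√u − r⁴ sin²2θ/(4u^{3/2}),  u = L² − r² sin²θ = 0.0218045 m².
Substituting r = 0.0426 m, L = 0.153 m, θ = 70.1°: d²x/dθ² = -0.0051629 m.
a = ω²·d²x/dθ² = (84.72)²·(-0.0051629) = -37.055 m/s²;  |a| = 37.055 m/s².

37.1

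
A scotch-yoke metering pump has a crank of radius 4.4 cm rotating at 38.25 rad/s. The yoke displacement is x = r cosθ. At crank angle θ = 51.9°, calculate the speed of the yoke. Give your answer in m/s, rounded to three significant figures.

1.32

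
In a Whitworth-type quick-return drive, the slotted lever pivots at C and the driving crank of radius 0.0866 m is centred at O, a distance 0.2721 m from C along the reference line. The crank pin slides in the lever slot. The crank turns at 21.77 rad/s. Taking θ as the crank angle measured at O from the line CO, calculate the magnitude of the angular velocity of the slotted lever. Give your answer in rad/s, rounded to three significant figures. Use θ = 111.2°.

0.345

ω = 21.77 rad/s
Crank pin A relative to C: A = (d + r cosθ, r sinθ); lever angle φ = atan2(r sinθ, d + r cosθ).
Differentiating tanφ: φ̇ = rω(d cosθ + r)/(d² + r² + 2dr cosθ).
d² + r² + 2dr cosθ = |CA|² = 0.0644954 m²;  d cosθ + r = -0.011798 m.
|ω_lever| = |0.0866·21.77·-0.011798| / 0.0644954 = 0.34487 rad/s.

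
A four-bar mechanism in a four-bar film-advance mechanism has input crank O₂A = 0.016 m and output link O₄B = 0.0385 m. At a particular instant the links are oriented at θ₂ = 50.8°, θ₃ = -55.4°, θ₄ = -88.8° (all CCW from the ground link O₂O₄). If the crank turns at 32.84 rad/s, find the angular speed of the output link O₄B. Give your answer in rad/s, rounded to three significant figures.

23.8

ω₂ = 32.84 rad/s
Differentiating the loop-closure r₂e^{iθ₂}+r₃e^{iθ₃}=r₁+r₄e^{iθ₄} gives r₂ω₂e^{iθ₂}+r₃ω₃e^{iθ₃}=r₄ω₄e^{iθ₄}.
Eliminating the other unknown: ω₄ = r₂ω₂ sin(θ₂−θ₃) / [r₄ sin(θ₄−θ₃)].
Numerator sine = +0.96029; denominator sine = -0.55048.
Result = 0.016·32.84·(+0.96029) / (0.0385·(-0.55048)) = -23.808 rad/s; magnitude 23.808 rad/s.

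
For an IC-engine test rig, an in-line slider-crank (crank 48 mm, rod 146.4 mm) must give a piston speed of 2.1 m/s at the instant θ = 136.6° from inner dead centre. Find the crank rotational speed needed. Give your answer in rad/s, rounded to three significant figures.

84.3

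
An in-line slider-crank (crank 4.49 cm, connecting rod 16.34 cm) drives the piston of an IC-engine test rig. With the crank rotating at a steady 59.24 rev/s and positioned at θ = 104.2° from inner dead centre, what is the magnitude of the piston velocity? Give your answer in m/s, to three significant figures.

ω = 2π·59.2 = 372.2 rad/s
For an in-line slider-crank, x = r cosθ + √(L² − r² sin²θ), so v = −rω sinθ·[1 + r cosθ/√(L² − r² sin²θ)].
With r = 0.0449 m, L = 0.1634 m, θ = 104.2°: √(L² − r² sin²θ) = 0.1575 m.
v = −0.0449·372.2·0.96945·[1 + 0.0449·-0.24531/0.1575] = -15.069 m/s.
|v| = 15.069 m/s.

15.1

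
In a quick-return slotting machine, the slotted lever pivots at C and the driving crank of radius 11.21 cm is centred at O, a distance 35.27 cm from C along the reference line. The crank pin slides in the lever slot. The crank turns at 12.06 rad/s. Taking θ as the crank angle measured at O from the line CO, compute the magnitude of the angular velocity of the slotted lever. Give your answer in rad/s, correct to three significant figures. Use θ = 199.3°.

4.79

ω = 12.06 rad/s
Crank pin A relative to C: A = (d + r cosθ, r sinθ); lever angle φ = atan2(r sinθ, d + r cosθ).
Differentiating tanφ: φ̇ = rω(d cosθ + r)/(d² + r² + 2dr cosθ).
d² + r² + 2dr cosθ = |CA|² = 0.0623323 m²;  d cosθ + r = -0.22078 m.
|ω_lever| = |0.1121·12.06·-0.22078| / 0.0623323 = 4.7885 rad/s.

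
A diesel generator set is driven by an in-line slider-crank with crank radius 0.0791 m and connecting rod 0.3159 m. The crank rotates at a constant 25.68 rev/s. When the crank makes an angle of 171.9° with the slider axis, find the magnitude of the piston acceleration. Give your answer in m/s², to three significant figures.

ω = 2π·25.7 = 161.4 rad/s
x(θ) = r cosθ + √(L² − r² sin²θ); with ω constant, a = ω²·d²x/dθ².
d²x/dθ² = −r cosθ − r²(cos2θ)/√u − r⁴ sin²2θ/(4u^{3/2}),  u = L² − r² sin²θ = 0.0996686 m².
Substituting r = 0.0791 m, L = 0.3159 m, θ = 171.9°: d²x/dθ² = +0.059255 m.
a = ω²·d²x/dθ² = (161.4)²·(+0.059255) = +1542.7 m/s²;  |a| = 1542.7 m/s².

1540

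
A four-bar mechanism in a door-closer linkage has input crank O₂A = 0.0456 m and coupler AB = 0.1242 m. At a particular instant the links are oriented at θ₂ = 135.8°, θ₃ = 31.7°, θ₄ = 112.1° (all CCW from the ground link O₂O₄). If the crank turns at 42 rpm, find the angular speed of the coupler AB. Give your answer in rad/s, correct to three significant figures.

ω₂ = 4.398 rad/s (from 42 rpm).
Differentiating the loop-closure r₂e^{iθ₂}+r₃e^{iθ₃}=r₁+r₄e^{iθ₄} gives r₂ω₂e^{iθ₂}+r₃ω₃e^{iθ₃}=r₄ω₄e^{iθ₄}.
Eliminating the other unknown: ω₃ = r₂ω₂ sin(θ₄−θ₂) / [r₃ sin(θ₃−θ₄)].
Numerator sine = -0.40195; denominator sine = -0.98600.
Result = 0.0456·4.398·(-0.40195) / (0.1242·(-0.98600)) = +0.65829 rad/s; magnitude 0.65829 rad/s.

0.658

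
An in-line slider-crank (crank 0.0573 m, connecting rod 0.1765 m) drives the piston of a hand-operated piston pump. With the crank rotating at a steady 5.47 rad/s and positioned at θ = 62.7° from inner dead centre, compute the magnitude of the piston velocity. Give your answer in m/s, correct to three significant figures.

0.322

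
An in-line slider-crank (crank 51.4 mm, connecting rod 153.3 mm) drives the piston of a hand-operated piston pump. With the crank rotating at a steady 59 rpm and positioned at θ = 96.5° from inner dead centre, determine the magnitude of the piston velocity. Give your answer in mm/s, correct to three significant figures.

303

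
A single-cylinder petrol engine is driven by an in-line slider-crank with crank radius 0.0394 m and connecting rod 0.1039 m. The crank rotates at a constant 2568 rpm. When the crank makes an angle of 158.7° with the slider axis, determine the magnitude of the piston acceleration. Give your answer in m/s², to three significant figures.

1830

ω = 2π·2568/60 = 268.9 rad/s
x(θ) = r cosθ + √(L² − r² sin²θ); with ω constant, a = ω²·d²x/dθ².
d²x/dθ² = −r cosθ − r²(cos2θ)/√u − r⁴ sin²2θ/(4u^{3/2}),  u = L² − r² sin²θ = 0.0105904 m².
Substituting r = 0.0394 m, L = 0.1039 m, θ = 158.7°: d²x/dθ² = +0.025352 m.
a = ω²·d²x/dθ² = (268.9)²·(+0.025352) = +1833.4 m/s²;  |a| = 1833.4 m/s².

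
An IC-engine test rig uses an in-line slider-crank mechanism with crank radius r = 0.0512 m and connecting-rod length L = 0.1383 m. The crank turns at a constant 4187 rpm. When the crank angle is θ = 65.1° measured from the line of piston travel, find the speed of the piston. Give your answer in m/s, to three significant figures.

23.7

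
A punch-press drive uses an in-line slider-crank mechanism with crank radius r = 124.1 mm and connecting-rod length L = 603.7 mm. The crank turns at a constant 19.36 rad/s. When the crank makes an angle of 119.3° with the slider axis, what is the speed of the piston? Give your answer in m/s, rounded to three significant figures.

1.88

ω = 19.36 rad/s
For an in-line slider-crank, x = r cosθ + √(L² − r² sin²θ), so v = −rω sinθ·[1 + r cosθ/√(L² − r² sin²θ)].
With r = 0.1241 m, L = 0.6037 m, θ = 119.3°: √(L² − r² sin²θ) = 0.59392 m.
v = −0.1241·19.36·0.87207·[1 + 0.1241·-0.48938/0.59392] = -1.881 m/s.
|v| = 1.881 m/s.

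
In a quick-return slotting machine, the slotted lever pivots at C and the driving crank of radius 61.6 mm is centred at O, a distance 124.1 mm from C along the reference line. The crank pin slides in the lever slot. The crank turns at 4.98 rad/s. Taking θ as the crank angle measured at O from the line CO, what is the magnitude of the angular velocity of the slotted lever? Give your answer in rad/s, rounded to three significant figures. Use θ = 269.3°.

0.970

ω = 4.98 rad/s
Crank pin A relative to C: A = (d + r cosθ, r sinθ); lever angle φ = atan2(r sinθ, d + r cosθ).
Differentiating tanφ: φ̇ = rω(d cosθ + r)/(d² + r² + 2dr cosθ).
d² + r² + 2dr cosθ = |CA|² = 0.0190086 m²;  d cosθ + r = +0.060084 m.
|ω_lever| = |0.0616·4.98·+0.060084| / 0.0190086 = 0.96966 rad/s.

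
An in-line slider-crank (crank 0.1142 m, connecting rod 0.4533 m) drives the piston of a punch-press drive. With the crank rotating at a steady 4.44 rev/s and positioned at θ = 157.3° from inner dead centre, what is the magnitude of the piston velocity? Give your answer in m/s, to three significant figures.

0.942

ω = 2π·4.44 = 27.9 rad/s
For an in-line slider-crank, x = r cosθ + √(L² − r² sin²θ), so v = −rω sinθ·[1 + r cosθ/√(L² − r² sin²θ)].
With r = 0.1142 m, L = 0.4533 m, θ = 157.3°: √(L² − r² sin²θ) = 0.45115 m.
v = −0.1142·27.9·0.38591·[1 + 0.1142·-0.92254/0.45115] = -0.94235 m/s.
|v| = 0.94235 m/s.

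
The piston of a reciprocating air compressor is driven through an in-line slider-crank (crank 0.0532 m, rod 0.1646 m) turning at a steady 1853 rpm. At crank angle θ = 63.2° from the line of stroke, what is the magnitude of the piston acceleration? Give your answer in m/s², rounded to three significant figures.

514

ω = 2π·1853/60 = 194 rad/s
x(θ) = r cosθ + √(L² − r² sin²θ); with ω constant, a = ω²·d²x/dθ².
d²x/dθ² = −r cosθ − r²(cos2θ)/√u − r⁴ sin²2θ/(4u^{3/2}),  u = L² − r² sin²θ = 0.0248383 m².
Substituting r = 0.0532 m, L = 0.1646 m, θ = 63.2°: d²x/dθ² = -0.013661 m.
a = ω²·d²x/dθ² = (194)²·(-0.013661) = -514.4 m/s²;  |a| = 514.4 m/s².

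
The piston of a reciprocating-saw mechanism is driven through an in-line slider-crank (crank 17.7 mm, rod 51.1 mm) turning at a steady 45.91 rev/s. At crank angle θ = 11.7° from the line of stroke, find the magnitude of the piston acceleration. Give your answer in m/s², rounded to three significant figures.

1910

ω = 2π·45.9 = 288.5 rad/s
x(θ) = r cosθ + √(L² − r² sin²θ); with ω constant, a = ω²·d²x/dθ².
d²x/dθ² = −r cosθ − r²(cos2θ)/√u − r⁴ sin²2θ/(4u^{3/2}),  u = L² − r² sin²θ = 0.00259833 m².
Substituting r = 0.0177 m, L = 0.0511 m, θ = 11.7°: d²x/dθ² = -0.023002 m.
a = ω²·d²x/dθ² = (288.5)²·(-0.023002) = -1914 m/s²;  |a| = 1914 m/s².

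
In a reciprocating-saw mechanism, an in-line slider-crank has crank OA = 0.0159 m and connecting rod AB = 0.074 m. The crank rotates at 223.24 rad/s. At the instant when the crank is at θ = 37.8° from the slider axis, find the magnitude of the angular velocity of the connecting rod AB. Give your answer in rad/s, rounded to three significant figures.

ω = 223.2 rad/s
The rod makes angle φ with the slider axis where L sinφ = r sinθ; differentiating, L cosφ·φ̇ = r ω cosθ.
L cosφ = √(L² − r² sin²θ) = 0.073356 m.
|ω_rod| = r ω |cosθ| / √(L² − r² sin²θ) = 0.0159·223.2·0.79016/0.073356 = 38.234 rad/s.

38.2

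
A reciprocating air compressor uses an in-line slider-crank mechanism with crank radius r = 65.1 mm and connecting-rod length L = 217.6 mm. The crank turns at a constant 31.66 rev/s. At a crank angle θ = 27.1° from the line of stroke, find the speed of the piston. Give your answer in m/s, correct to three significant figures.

7.49

ω = 2π·31.7 = 198.9 rad/s
For an in-line slider-crank, x = r cosθ + √(L² − r² sin²θ), so v = −rω sinθ·[1 + r cosθ/√(L² − r² sin²θ)].
With r = 0.0651 m, L = 0.2176 m, θ = 27.1°: √(L² − r² sin²θ) = 0.21557 m.
v = −0.0651·198.9·0.45554·[1 + 0.0651·0.89021/0.21557] = -7.4853 m/s.
|v| = 7.4853 m/s.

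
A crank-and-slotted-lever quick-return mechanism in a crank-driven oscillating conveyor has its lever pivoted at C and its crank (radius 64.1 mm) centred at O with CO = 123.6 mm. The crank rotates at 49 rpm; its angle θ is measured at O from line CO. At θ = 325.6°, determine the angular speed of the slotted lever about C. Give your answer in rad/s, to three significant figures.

1.68

ω = 5.131 rad/s (from 49 rpm).
Crank pin A relative to C: A = (d + r cosθ, r sinθ); lever angle φ = atan2(r sinθ, d + r cosθ).
Differentiating tanφ: φ̇ = rω(d cosθ + r)/(d² + r² + 2dr cosθ).
d² + r² + 2dr cosθ = |CA|² = 0.0324601 m²;  d cosθ + r = +0.16608 m.
|ω_lever| = |0.0641·5.131·+0.16608| / 0.0324601 = 1.6829 rad/s.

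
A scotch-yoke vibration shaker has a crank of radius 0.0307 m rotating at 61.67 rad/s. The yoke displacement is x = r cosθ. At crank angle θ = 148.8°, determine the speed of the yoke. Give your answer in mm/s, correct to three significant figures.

981

ω = 61.67 rad/s
x = r cosθ ⇒ ẋ = −rω sinθ.
|v| = rω|sinθ| = 0.0307·61.67·|sin 148.8°| = 0.98076 m/s = 980.76 mm/s.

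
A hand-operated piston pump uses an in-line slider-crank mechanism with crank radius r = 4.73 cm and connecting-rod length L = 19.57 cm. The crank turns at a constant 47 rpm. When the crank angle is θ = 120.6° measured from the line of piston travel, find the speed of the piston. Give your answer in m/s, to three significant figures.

ω = 2π·47/60 = 4.922 rad/s
For an in-line slider-crank, x = r cosθ + √(L² − r² sin²θ), so v = −rω sinθ·[1 + r cosθ/√(L² − r² sin²θ)].
With r = 0.0473 m, L = 0.1957 m, θ = 120.6°: √(L² − r² sin²θ) = 0.19142 m.
v = −0.0473·4.922·0.86074·[1 + 0.0473·-0.50904/0.19142] = -0.17518 m/s.
|v| = 0.17518 m/s.

0.175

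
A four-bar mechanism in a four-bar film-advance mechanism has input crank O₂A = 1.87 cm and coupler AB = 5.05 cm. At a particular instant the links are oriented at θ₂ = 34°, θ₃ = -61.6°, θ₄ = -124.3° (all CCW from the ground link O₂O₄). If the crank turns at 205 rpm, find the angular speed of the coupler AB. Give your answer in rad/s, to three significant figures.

3.31

ω₂ = 21.47 rad/s (from 205 rpm).
Differentiating the loop-closure r₂e^{iθ₂}+r₃e^{iθ₃}=r₁+r₄e^{iθ₄} gives r₂ω₂e^{iθ₂}+r₃ω₃e^{iθ₃}=r₄ω₄e^{iθ₄}.
Eliminating the other unknown: ω₃ = r₂ω₂ sin(θ₄−θ₂) / [r₃ sin(θ₃−θ₄)].
Numerator sine = -0.36975; denominator sine = +0.88862.
Result = 0.0187·21.47·(-0.36975) / (0.0505·(+0.88862)) = -3.3077 rad/s; magnitude 3.3077 rad/s.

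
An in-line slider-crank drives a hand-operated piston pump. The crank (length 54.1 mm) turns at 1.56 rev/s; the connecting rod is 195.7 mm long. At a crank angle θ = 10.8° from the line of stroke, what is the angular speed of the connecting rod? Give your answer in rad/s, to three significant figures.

ω = 9.802 rad/s (converted from 1.56 rev/s).
The rod makes angle φ with the slider axis where L sinφ = r sinθ; differentiating, L cosφ·φ̇ = r ω cosθ.
L cosφ = √(L² − r² sin²θ) = 0.19544 m.
|ω_rod| = r ω |cosθ| / √(L² − r² sin²θ) = 0.0541·9.802·0.98229/0.19544 = 2.6652 rad/s.

2.67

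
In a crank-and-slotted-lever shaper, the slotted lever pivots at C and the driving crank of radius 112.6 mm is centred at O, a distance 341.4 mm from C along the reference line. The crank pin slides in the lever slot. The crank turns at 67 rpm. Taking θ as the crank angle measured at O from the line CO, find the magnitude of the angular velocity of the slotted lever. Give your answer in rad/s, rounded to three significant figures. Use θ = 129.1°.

ω = 7.016 rad/s (from 67 rpm).
Crank pin A relative to C: A = (d + r cosθ, r sinθ); lever angle φ = atan2(r sinθ, d + r cosθ).
Differentiating tanφ: φ̇ = rω(d cosθ + r)/(d² + r² + 2dr cosθ).
d² + r² + 2dr cosθ = |CA|² = 0.0807443 m²;  d cosθ + r = -0.10271 m.
|ω_lever| = |0.1126·7.016·-0.10271| / 0.0807443 = 1.005 rad/s.

1.00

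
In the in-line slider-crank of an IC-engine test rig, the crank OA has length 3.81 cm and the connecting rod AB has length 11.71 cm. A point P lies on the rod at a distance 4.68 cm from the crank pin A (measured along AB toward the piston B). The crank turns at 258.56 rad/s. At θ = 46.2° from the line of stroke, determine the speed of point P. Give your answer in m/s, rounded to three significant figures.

8.78

ω = 258.6 rad/s.  Crank-pin speed |V_A| = rω = 9.8511 m/s, perpendicular to OA.
Rod angle: sinφ = −(r/L) sinθ ⇒ φ = -13.582°; ω_rod = −rω cosθ/√(L²−r²sin²θ) = -59.902 rad/s.
V_P = V_A + ω_rod × AP, with AP = 0.0468 m along the rod.
Components: V_Px = −rω sinθ − a·ω_rod·sinφ = -7.7685 m/s;  V_Py = rω cosθ + a·ω_rod·cosφ = +4.0934 m/s.
|V_P| = √(V_Px² + V_Py²) = 8.781 m/s.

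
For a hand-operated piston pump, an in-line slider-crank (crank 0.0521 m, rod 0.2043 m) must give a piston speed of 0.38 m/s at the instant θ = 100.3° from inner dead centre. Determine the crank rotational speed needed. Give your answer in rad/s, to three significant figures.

7.78

For an in-line slider-crank, |v_piston| = rω|sinθ|·[1 + r cosθ/√(L² − r² sin²θ)].
With r = 0.0521 m, L = 0.2043 m, θ = 100.3°: the bracketed kinematic factor |dx/dθ| = 0.048846 m.
ω = v/|dx/dθ| = 0.38/0.048846 = 7.7796 rad/s.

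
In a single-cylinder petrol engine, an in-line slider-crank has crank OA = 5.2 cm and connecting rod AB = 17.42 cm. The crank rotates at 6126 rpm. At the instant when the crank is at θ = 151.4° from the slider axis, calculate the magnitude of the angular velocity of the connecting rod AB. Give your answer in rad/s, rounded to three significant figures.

ω = 641.5 rad/s (converted from 6126 rpm).
The rod makes angle φ with the slider axis where L sinφ = r sinθ; differentiating, L cosφ·φ̇ = r ω cosθ.
L cosφ = √(L² − r² sin²θ) = 0.17241 m.
|ω_rod| = r ω |cosθ| / √(L² − r² sin²θ) = 0.052·641.5·0.87798/0.17241 = 169.87 rad/s.

170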